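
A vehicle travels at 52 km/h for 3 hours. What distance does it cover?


Using distance = speed * time
Speed = 52 km/h
Time = 3 hours
Distance = 52 * 3
= 156 km

156


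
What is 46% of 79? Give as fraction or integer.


Compute 46% of 79
Convert percentage: 46% = 46/100
Multiply: 79 * 46/100
= 3634/100
= 1817/50

1817/50


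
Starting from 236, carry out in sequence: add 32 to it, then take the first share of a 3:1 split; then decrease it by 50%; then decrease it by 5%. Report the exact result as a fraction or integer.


Start with 236.
Step 1: Add 32: 236+32=268; split 3:1 first = 268*3/4 = 201
Step 2: Decrease by 50%: 201 * 50/100 = 201/2
Step 3: Decrease by 5%: 201/2 * 95/100 = 3819/40
Final result = 3819/40

3819/40


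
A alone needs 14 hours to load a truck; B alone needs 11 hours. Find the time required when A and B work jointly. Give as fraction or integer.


Rate of A = 1/14 job per hour
Rate of B = 1/11 job per hour
Combined rate = 1/14 + 1/11
Find common denominator: (11 + 14)/(14*11) = 25/154
Combined rate = 25/154 job per hour
Time together = 1 / (25/154) = 154/25 hours

154/25


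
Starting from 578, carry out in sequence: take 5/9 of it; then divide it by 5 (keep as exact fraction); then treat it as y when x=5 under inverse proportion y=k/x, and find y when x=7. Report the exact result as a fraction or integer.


Start with 578.
Step 1: Take 5/9: 578 * 5/9 = 2890/9
Step 2: Divide by 5: 2890/9 / 5 = 578/9
Step 3: Inverse prop: k = (578/9)*5; new y = k/7 = 578/9*5/7 = 2890/63
Final result = 2890/63

2890/63


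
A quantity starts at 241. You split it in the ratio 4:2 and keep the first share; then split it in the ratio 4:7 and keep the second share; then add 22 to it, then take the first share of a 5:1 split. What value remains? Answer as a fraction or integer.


Start with 241.
Step 1: Split 4:2, first share = 241 * 4/6 = 482/3
Step 2: Split 4:7, second share = 482/3 * 7/11 = 3374/33
Step 3: Add 22: 3374/33+22=4100/33; split 5:1 first = 4100/33*5/6 = 10250/99
Final result = 10250/99

10250/99


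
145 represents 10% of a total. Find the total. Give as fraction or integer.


Given: 145 is 10% of the whole
Set up: 145 = 10/100 * whole
whole = 145 * 100 / 10
whole = 14500 / 10
whole = 1450

1450


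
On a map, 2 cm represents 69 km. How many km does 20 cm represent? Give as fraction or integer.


Map scale: 2 cm = 69 km
Measured distance on map = 20 cm
Set up proportion: 20 * 69 / 2
= 1380 / 2
= 690 km

690


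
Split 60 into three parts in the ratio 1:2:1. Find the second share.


Ratio = 1:2:1
Total parts = 1 + 2 + 1 = 4
Value per part = 60 / 4 = 15
First share = 1 * 15 = 15
Middle share = 2 * 15 = 30
Third share = 1 * 15 = 15

30


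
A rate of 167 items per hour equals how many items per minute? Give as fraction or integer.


Converting from per hour to per minute
Rate = 167 items per hour
Divide by 60: 167/60
= 167/60 items per minute

167/60


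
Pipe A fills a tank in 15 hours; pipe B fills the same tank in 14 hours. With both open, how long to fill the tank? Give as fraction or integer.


Rate of A = 1/15 job per hour
Rate of B = 1/14 job per hour
Combined rate = 1/15 + 1/14
Find common denominator: (14 + 15)/(15*14) = 29/210
Combined rate = 29/210 job per hour
Time together = 1 / (29/210) = 210/29 hours

210/29


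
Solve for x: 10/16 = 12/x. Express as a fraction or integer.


Setting up: 10/16 = 12/x
Cross multiply: 10 * x = 16 * 12
10x = 192
x = 192/10
x = 96/5

96/5


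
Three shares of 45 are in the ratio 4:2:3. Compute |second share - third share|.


Total parts = 4 + 2 + 3 = 9
Value per part = 45 / 9 = 5
Shares: 4*5=20, 2*5=10, 3*5=15
Second share = 10, third share = 15
Difference = |10 - 15| = 5

5


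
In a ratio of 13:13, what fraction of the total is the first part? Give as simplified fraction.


Total parts = 13 + 13 = 26
First part fraction = 13/26
Simplify: 13/26 = 1/2

1/2


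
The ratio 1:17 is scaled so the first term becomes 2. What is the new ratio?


Original ratio: 1:17
First term target: 2
Scale factor = 2 / 1 = 2
Multiply second term: 17 * 2 = 34
Equivalent ratio = 2:34

2:34


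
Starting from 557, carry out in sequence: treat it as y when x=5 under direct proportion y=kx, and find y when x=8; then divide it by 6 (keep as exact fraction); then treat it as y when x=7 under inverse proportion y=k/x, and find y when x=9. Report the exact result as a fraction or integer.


Start with 557.
Step 1: Direct prop: k = (557)/5; new y = k*8 = 557*8/5 = 4456/5
Step 2: Divide by 6: 4456/5 / 6 = 2228/15
Step 3: Inverse prop: k = (2228/15)*7; new y = k/9 = 2228/15*7/9 = 15596/135
Final result = 15596/135

15596/135


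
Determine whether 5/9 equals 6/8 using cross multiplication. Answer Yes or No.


Cross multiply to check 5/9 = 6/8
Left cross product: 5 * 8 = 40
Right cross product: 9 * 6 = 54
40 != 54
Not equal, so proportions differ => No

No


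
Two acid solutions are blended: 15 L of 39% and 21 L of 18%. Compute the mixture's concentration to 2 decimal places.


Solute in mixture 1 = 39% of 15 L = 15*39/100 = 117/20 L
Solute in mixture 2 = 18% of 21 L = 21*18/100 = 189/50 L
Total solute = 117/20 + 189/50 = 963/100 L
Total volume = 15 + 21 = 36 L
Final concentration = 963/100/36 * 100 = 26.75%

26.75


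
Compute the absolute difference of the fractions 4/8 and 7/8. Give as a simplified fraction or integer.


Simplify: 4/8 = 1/2 and 7/8 = 7/8
Find common denominator: LCD = 8
Convert: 4/8 and 7/8
Difference = |4 - 7|/8 = 3/8
Simplified = 3/8

3/8


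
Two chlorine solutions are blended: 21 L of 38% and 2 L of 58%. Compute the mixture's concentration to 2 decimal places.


Solute in mixture 1 = 38% of 21 L = 21*38/100 = 399/50 L
Solute in mixture 2 = 58% of 2 L = 2*58/100 = 29/25 L
Total solute = 399/50 + 29/25 = 457/50 L
Total volume = 21 + 2 = 23 L
Final concentration = 457/50/23 * 100 = 39.74%

39.74


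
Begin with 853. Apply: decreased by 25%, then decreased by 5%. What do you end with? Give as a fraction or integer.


Start: 853
Step 1: decrease by 25% => multiply by 75/100
  853 * 75/100 = 2559/4
Step 2: decrease by 5% => multiply by 95/100
  2559/4 * 95/100 = 48621/80
Final value = 48621/80

48621/80


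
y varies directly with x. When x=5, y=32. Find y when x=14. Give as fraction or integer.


Direct proportion: y = kx
Find k: k = 32/5 = 32/5
Compute y at x=14: y = 32/5 * 14
y = 448/5

448/5


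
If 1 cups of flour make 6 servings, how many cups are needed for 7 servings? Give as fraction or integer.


Original: 1 cups for 6 servings
Target servings = 7
Scaling factor = 7/6
New amount = 1 * 7/6
= 7/6
= 7/6 cups

7/6


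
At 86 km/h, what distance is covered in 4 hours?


Using distance = speed * time
Speed = 86 km/h
Time = 4 hours
Distance = 86 * 4
= 344 km

344


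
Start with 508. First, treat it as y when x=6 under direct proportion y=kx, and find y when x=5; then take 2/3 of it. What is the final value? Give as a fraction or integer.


Start with 508.
Step 1: Direct prop: k = (508)/6; new y = k*5 = 508*5/6 = 1270/3
Step 2: Take 2/3: 1270/3 * 2/3 = 2540/9
Final result = 2540/9

2540/9


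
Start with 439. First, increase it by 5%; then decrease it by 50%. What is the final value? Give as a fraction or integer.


Start with 439.
Step 1: Increase by 5%: 439 * 105/100 = 9219/20
Step 2: Decrease by 50%: 9219/20 * 50/100 = 9219/40
Final result = 9219/40

9219/40


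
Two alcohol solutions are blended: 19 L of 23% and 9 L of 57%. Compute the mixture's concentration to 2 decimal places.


Solute in mixture 1 = 23% of 19 L = 19*23/100 = 437/100 L
Solute in mixture 2 = 57% of 9 L = 9*57/100 = 513/100 L
Total solute = 437/100 + 513/100 = 19/2 L
Total volume = 19 + 9 = 28 L
Final concentration = 19/2/28 * 100 = 33.93%

33.93


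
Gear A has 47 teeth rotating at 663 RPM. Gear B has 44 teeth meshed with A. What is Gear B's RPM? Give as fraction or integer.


Gear ratio: teeth_A * RPM_A = teeth_B * RPM_B
47 * 663 = 44 * RPM_B
31161 = 44 * RPM_B
RPM_B = 31161 / 44
RPM_B = 31161/44

31161/44


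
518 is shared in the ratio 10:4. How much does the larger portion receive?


Total parts = 10 + 4 = 14
Value per part = 518 / 14 = 37
First share = 10 * 37 = 370
Second share = 4 * 37 = 148
Larger share = 370

370


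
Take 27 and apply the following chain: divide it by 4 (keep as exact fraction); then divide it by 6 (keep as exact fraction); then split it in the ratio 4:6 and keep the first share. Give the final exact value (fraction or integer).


Start with 27.
Step 1: Divide by 4: 27 / 4 = 27/4
Step 2: Divide by 6: 27/4 / 6 = 9/8
Step 3: Split 4:6, first share = 9/8 * 4/10 = 9/20
Final result = 9/20

9/20


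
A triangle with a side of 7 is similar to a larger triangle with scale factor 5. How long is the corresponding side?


Similar triangles have proportional sides
Scale factor = 5
Smaller side = 7
Corresponding larger side = 7 * 5
= 35

35


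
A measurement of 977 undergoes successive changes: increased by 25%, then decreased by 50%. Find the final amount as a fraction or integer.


Start: 977
Step 1: increase by 25% => multiply by 125/100
  977 * 125/100 = 4885/4
Step 2: decrease by 50% => multiply by 50/100
  4885/4 * 50/100 = 4885/8
Final value = 4885/8

4885/8


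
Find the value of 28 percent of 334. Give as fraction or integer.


Compute 28% of 334
Convert percentage: 28% = 28/100
Multiply: 334 * 28/100
= 9352/100
= 2338/25

2338/25


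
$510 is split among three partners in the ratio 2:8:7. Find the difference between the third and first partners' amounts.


Total parts = 2 + 8 + 7 = 17
Value per part = 510 / 17 = 30
Shares: 2*30=60, 8*30=240, 7*30=210
Third share = 210, first share = 60
Difference = |210 - 60| = 150

150


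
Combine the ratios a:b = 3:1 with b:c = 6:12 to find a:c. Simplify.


Given a:b = 3:1 and b:c = 6:12
Make b consistent. Multiply first ratio by 6: a:b = 18:6
Multiply second ratio by 1: b:c = 6:12
Now b = 6 in both, so a:b:c = 18:6:12
Therefore a:c = 18:12
Simplify by GCD: a:c = 3:2

3:2


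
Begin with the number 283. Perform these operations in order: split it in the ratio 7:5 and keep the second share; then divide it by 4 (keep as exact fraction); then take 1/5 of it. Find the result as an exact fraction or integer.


Start with 283.
Step 1: Split 7:5, second share = 283 * 5/12 = 1415/12
Step 2: Divide by 4: 1415/12 / 4 = 1415/48
Step 3: Take 1/5: 1415/48 * 1/5 = 283/48
Final result = 283/48

283/48


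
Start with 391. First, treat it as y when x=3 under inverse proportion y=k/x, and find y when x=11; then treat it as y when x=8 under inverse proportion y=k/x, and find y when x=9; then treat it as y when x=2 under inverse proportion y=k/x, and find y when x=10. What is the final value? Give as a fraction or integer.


Start with 391.
Step 1: Inverse prop: k = (391)*3; new y = k/11 = 391*3/11 = 1173/11
Step 2: Inverse prop: k = (1173/11)*8; new y = k/9 = 1173/11*8/9 = 3128/33
Step 3: Inverse prop: k = (3128/33)*2; new y = k/10 = 3128/33*2/10 = 3128/165
Final result = 3128/165

3128/165


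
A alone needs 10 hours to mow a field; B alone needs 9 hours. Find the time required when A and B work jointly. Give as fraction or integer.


Rate of A = 1/10 job per hour
Rate of B = 1/9 job per hour
Combined rate = 1/10 + 1/9
Find common denominator: (9 + 10)/(10*9) = 19/90
Combined rate = 19/90 job per hour
Time together = 1 / (19/90) = 90/19 hours

90/19


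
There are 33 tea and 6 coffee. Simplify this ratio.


Find GCD(33, 6)
GCD = 3
Divide both by 3: 33/3 = 11, 6/3 = 2
Simplified ratio = 11:2

11:2


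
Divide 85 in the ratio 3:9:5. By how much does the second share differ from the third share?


Total parts = 3 + 9 + 5 = 17
Value per part = 85 / 17 = 5
Shares: 3*5=15, 9*5=45, 5*5=25
Second share = 45, third share = 25
Difference = |45 - 25| = 20

20


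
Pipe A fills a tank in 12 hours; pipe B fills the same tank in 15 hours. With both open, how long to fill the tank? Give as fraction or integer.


Rate of A = 1/12 job per hour
Rate of B = 1/15 job per hour
Combined rate = 1/12 + 1/15
Find common denominator: (15 + 12)/(12*15) = 27/180
Combined rate = 3/20 job per hour
Time together = 1 / (3/20) = 20/3 hours

20/3


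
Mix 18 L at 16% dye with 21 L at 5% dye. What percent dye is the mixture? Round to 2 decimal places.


Solute in mixture 1 = 16% of 18 L = 18*16/100 = 72/25 L
Solute in mixture 2 = 5% of 21 L = 21*5/100 = 21/20 L
Total solute = 72/25 + 21/20 = 393/100 L
Total volume = 18 + 21 = 39 L
Final concentration = 393/100/39 * 100 = 10.08%

10.08


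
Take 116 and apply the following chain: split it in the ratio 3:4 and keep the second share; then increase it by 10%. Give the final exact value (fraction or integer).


Start with 116.
Step 1: Split 3:4, second share = 116 * 4/7 = 464/7
Step 2: Increase by 10%: 464/7 * 110/100 = 2552/35
Final result = 2552/35

2552/35


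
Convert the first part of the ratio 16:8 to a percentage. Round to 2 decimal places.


Total parts = 16 + 8 = 24
First part fraction = 16/24
Percentage = (16/24) * 100
= 0.666667 * 100
= 66.67%

66.67


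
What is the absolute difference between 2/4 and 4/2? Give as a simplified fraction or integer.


Simplify: 2/4 = 1/2 and 4/2 = 2
Find common denominator: LCD = 2
Convert: 1/2 and 4/2
Difference = |1 - 4|/2 = 3/2
Simplified = 3/2

3/2


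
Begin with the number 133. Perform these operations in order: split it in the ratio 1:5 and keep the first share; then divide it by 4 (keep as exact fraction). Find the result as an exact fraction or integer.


Start with 133.
Step 1: Split 1:5, first share = 133 * 1/6 = 133/6
Step 2: Divide by 4: 133/6 / 4 = 133/24
Final result = 133/24

133/24


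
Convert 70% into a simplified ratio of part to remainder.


Part = 70%, Remainder = 30%
Ratio = 70:30
GCD(70, 30) = 10
Simplify: 7:3 = 7:3

7:3


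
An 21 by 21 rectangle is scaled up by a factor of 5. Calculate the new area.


Original dimensions: 21 x 21
Enlargement factor = 5
New width = 21 * 5 = 105
New height = 21 * 5 = 105
New area = 105 * 105 = 11025

11025


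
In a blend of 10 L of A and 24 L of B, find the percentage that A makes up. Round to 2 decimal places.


Volume of A = 10 L
Volume of B = 24 L
Total volume = 10 + 24 = 34 L
Percentage of A = (10/34) * 100
= 29.41%

29.41


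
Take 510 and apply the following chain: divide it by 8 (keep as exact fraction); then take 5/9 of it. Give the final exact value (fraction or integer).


Start with 510.
Step 1: Divide by 8: 510 / 8 = 255/4
Step 2: Take 5/9: 255/4 * 5/9 = 425/12
Final result = 425/12

425/12


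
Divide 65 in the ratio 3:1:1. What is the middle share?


Ratio = 3:1:1
Total parts = 3 + 1 + 1 = 5
Value per part = 65 / 5 = 13
First share = 3 * 13 = 39
Middle share = 1 * 13 = 13
Third share = 1 * 13 = 13

13


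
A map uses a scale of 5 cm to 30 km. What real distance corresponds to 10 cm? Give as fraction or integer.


Map scale: 5 cm = 30 km
Measured distance on map = 10 cm
Set up proportion: 10 * 30 / 5
= 300 / 5
= 60 km

60


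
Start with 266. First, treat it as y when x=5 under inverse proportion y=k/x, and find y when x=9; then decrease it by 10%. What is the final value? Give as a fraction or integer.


Start with 266.
Step 1: Inverse prop: k = (266)*5; new y = k/9 = 266*5/9 = 1330/9
Step 2: Decrease by 10%: 1330/9 * 90/100 = 133
Final result = 133

133


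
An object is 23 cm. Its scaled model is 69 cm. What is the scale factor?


Original length = 23 cm
Scaled length = 69 cm
Scale factor = 69 / 23
= 3

3


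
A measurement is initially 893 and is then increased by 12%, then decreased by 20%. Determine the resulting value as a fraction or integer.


Start: 893
Step 1: increase by 12% => multiply by 112/100
  893 * 112/100 = 25004/25
Step 2: decrease by 20% => multiply by 80/100
  25004/25 * 80/100 = 100016/125
Final value = 100016/125

100016/125


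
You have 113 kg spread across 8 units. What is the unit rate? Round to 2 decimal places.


Total kg = 113
Number of units = 8
Unit rate = 113 / 8
= 14.13 kg per unit

14.13


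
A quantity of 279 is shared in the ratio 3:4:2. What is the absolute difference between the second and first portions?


Total parts = 3 + 4 + 2 = 9
Value per part = 279 / 9 = 31
Shares: 3*31=93, 4*31=124, 2*31=62
Second share = 124, first share = 93
Difference = |124 - 93| = 31

31


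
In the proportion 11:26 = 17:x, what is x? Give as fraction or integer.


Setting up: 11/26 = 17/x
Cross multiply: 11 * x = 26 * 17
11x = 442
x = 442/11
x = 442/11

442/11


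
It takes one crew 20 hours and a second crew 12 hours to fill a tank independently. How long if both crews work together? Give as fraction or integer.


Rate of A = 1/20 job per hour
Rate of B = 1/12 job per hour
Combined rate = 1/20 + 1/12
Find common denominator: (12 + 20)/(20*12) = 32/240
Combined rate = 2/15 job per hour
Time together = 1 / (2/15) = 15/2 hours

15/2


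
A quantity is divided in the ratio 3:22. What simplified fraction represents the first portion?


Total parts = 3 + 22 = 25
First part fraction = 3/25
Simplify: 3/25 = 3/25

3/25


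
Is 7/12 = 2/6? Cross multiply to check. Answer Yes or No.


Cross multiply to check 7/12 = 2/6
Left cross product: 7 * 6 = 42
Right cross product: 12 * 2 = 24
42 != 24
Not equal, so proportions differ => No

No


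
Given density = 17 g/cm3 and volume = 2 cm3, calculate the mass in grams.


Using mass = density * volume
Density = 17 g/cm3
Volume = 2 cm3
Mass = 17 * 2
= 34 g

34


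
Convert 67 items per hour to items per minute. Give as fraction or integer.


Converting from per hour to per minute
Rate = 67 items per hour
Divide by 60: 67/60
= 67/60 items per minute

67/60


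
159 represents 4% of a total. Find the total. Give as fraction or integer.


Given: 159 is 4% of the whole
Set up: 159 = 4/100 * whole
whole = 159 * 100 / 4
whole = 15900 / 4
whole = 3975

3975


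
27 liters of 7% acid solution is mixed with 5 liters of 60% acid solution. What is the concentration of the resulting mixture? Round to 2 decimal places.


Solute in mixture 1 = 7% of 27 L = 27*7/100 = 189/100 L
Solute in mixture 2 = 60% of 5 L = 5*60/100 = 3 L
Total solute = 189/100 + 3 = 489/100 L
Total volume = 27 + 5 = 32 L
Final concentration = 489/100/32 * 100 = 15.28%

15.28


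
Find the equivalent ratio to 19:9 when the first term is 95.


Original ratio: 19:9
First term target: 95
Scale factor = 95 / 19 = 5
Multiply second term: 9 * 5 = 45
Equivalent ratio = 95:45

95:45


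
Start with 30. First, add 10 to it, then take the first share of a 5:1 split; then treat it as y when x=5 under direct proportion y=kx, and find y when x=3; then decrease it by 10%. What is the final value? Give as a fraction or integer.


Start with 30.
Step 1: Add 10: 30+10=40; split 5:1 first = 40*5/6 = 100/3
Step 2: Direct prop: k = (100/3)/5; new y = k*3 = 100/3*3/5 = 20
Step 3: Decrease by 10%: 20 * 90/100 = 18
Final result = 18

18


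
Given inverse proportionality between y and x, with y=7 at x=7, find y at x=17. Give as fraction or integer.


Inverse proportion: y = k/x
Find k: k = 7 * 7 = 49
Compute y at x=17: y = 49/17
y = 49/17

49/17


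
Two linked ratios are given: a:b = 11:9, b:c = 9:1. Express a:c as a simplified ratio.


Given a:b = 11:9 and b:c = 9:1
Make b consistent. Multiply first ratio by 9: a:b = 99:81
Multiply second ratio by 9: b:c = 81:9
Now b = 81 in both, so a:b:c = 99:81:9
Therefore a:c = 99:9
Simplify by GCD: a:c = 11:1

11:1


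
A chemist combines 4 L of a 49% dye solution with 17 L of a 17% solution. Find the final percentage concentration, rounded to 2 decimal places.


Solute in mixture 1 = 49% of 4 L = 4*49/100 = 49/25 L
Solute in mixture 2 = 17% of 17 L = 17*17/100 = 289/100 L
Total solute = 49/25 + 289/100 = 97/20 L
Total volume = 4 + 17 = 21 L
Final concentration = 97/20/21 * 100 = 23.10%

23.10


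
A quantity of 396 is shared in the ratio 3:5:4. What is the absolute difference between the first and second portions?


Total parts = 3 + 5 + 4 = 12
Value per part = 396 / 12 = 33
Shares: 3*33=99, 5*33=165, 4*33=132
First share = 99, second share = 165
Difference = |99 - 165| = 66

66


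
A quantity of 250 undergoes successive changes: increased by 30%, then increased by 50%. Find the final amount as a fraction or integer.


Start: 250
Step 1: increase by 30% => multiply by 130/100
  250 * 130/100 = 325
Step 2: increase by 50% => multiply by 150/100
  325 * 150/100 = 975/2
Final value = 975/2

975/2


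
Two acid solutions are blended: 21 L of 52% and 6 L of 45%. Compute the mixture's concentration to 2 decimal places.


Solute in mixture 1 = 52% of 21 L = 21*52/100 = 273/25 L
Solute in mixture 2 = 45% of 6 L = 6*45/100 = 27/10 L
Total solute = 273/25 + 27/10 = 681/50 L
Total volume = 21 + 6 = 27 L
Final concentration = 681/50/27 * 100 = 50.44%

50.44


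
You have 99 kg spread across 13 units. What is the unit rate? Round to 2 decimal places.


Total kg = 99
Number of units = 13
Unit rate = 99 / 13
= 7.62 kg per unit

7.62


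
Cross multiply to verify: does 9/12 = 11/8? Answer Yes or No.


Cross multiply to check 9/12 = 11/8
Left cross product: 9 * 8 = 72
Right cross product: 12 * 11 = 132
72 != 132
Not equal, so proportions differ => No

No


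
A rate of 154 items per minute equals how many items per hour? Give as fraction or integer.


Converting from per minute to per hour
Rate = 154 items per minute
Multiply by 60: 154 * 60
= 9240 items per hour

9240


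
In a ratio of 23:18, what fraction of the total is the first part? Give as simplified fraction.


Total parts = 23 + 18 = 41
First part fraction = 23/41
Simplify: 23/41 = 23/41

23/41


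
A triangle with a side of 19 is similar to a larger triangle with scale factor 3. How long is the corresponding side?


Similar triangles have proportional sides
Scale factor = 3
Smaller side = 19
Corresponding larger side = 19 * 3
= 57

57


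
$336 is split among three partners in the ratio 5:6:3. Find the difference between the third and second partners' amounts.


Total parts = 5 + 6 + 3 = 14
Value per part = 336 / 14 = 24
Shares: 5*24=120, 6*24=144, 3*24=72
Third share = 72, second share = 144
Difference = |72 - 144| = 72

72


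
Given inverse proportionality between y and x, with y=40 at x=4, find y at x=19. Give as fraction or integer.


Inverse proportion: y = k/x
Find k: k = 4 * 40 = 160
Compute y at x=19: y = 160/19
y = 160/19

160/19


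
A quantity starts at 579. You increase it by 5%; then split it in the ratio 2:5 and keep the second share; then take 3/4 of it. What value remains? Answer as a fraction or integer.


Start with 579.
Step 1: Increase by 5%: 579 * 105/100 = 12159/20
Step 2: Split 2:5, second share = 12159/20 * 5/7 = 1737/4
Step 3: Take 3/4: 1737/4 * 3/4 = 5211/16
Final result = 5211/16

5211/16


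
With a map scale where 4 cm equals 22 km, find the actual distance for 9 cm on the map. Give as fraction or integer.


Map scale: 4 cm = 22 km
Measured distance on map = 9 cm
Set up proportion: 9 * 22 / 4
= 198 / 4
= 99/2 km

99/2


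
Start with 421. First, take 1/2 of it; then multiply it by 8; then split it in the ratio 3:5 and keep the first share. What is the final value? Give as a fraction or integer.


Start with 421.
Step 1: Take 1/2: 421 * 1/2 = 421/2
Step 2: Multiply by 8: 421/2 * 8 = 1684
Step 3: Split 3:5, first share = 1684 * 3/8 = 1263/2
Final result = 1263/2

1263/2


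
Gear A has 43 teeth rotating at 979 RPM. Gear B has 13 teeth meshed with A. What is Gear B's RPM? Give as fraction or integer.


Gear ratio: teeth_A * RPM_A = teeth_B * RPM_B
43 * 979 = 13 * RPM_B
42097 = 13 * RPM_B
RPM_B = 42097 / 13
RPM_B = 42097/13

42097/13


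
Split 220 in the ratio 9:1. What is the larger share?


Total parts = 9 + 1 = 10
Value per part = 220 / 10 = 22
First share = 9 * 22 = 198
Second share = 1 * 22 = 22
Larger share = 198

198


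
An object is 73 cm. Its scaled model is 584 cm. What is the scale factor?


Original length = 73 cm
Scaled length = 584 cm
Scale factor = 584 / 73
= 8

8


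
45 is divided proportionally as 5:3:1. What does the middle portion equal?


Ratio = 5:3:1
Total parts = 5 + 3 + 1 = 9
Value per part = 45 / 9 = 5
First share = 5 * 5 = 25
Middle share = 3 * 5 = 15
Third share = 1 * 5 = 5

15


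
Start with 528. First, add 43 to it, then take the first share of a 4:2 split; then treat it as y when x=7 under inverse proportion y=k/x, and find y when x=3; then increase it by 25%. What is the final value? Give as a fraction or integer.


Start with 528.
Step 1: Add 43: 528+43=571; split 4:2 first = 571*4/6 = 1142/3
Step 2: Inverse prop: k = (1142/3)*7; new y = k/3 = 1142/3*7/3 = 7994/9
Step 3: Increase by 25%: 7994/9 * 125/100 = 19985/18
Final result = 19985/18

19985/18


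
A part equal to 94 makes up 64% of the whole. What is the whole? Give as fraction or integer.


Given: 94 is 64% of the whole
Set up: 94 = 64/100 * whole
whole = 94 * 100 / 64
whole = 9400 / 64
whole = 1175/8

1175/8


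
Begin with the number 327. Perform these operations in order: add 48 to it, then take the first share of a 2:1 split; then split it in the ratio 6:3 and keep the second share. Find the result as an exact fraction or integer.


Start with 327.
Step 1: Add 48: 327+48=375; split 2:1 first = 375*2/3 = 250
Step 2: Split 6:3, second share = 250 * 3/9 = 250/3
Final result = 250/3

250/3


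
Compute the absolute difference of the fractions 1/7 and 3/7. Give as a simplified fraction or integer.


Simplify: 1/7 = 1/7 and 3/7 = 3/7
Find common denominator: LCD = 7
Convert: 1/7 and 3/7
Difference = |1 - 3|/7 = 2/7
Simplified = 2/7

2/7


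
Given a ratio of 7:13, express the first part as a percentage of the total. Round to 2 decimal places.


Total parts = 7 + 13 = 20
First part fraction = 7/20
Percentage = (7/20) * 100
= 0.35 * 100
= 35.00%

35.00


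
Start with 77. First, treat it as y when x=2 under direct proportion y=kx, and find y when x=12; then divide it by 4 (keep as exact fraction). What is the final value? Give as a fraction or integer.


Start with 77.
Step 1: Direct prop: k = (77)/2; new y = k*12 = 77*12/2 = 462
Step 2: Divide by 4: 462 / 4 = 231/2
Final result = 231/2

231/2


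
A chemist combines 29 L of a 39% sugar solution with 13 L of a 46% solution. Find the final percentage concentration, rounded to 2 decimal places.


Solute in mixture 1 = 39% of 29 L = 29*39/100 = 1131/100 L
Solute in mixture 2 = 46% of 13 L = 13*46/100 = 299/50 L
Total solute = 1131/100 + 299/50 = 1729/100 L
Total volume = 29 + 13 = 42 L
Final concentration = 1729/100/42 * 100 = 41.17%

41.17


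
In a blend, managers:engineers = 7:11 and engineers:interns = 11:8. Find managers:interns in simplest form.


Given a:b = 7:11 and b:c = 11:8
Make b consistent. Multiply first ratio by 11: a:b = 77:121
Multiply second ratio by 11: b:c = 121:88
Now b = 121 in both, so a:b:c = 77:121:88
Therefore a:c = 77:88
Simplify by GCD: a:c = 7:8

7:8


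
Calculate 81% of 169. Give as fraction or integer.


Compute 81% of 169
Convert percentage: 81% = 81/100
Multiply: 169 * 81/100
= 13689/100
= 13689/100

13689/100


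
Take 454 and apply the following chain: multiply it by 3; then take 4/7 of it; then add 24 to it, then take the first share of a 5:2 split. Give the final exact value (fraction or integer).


Start with 454.
Step 1: Multiply by 3: 454 * 3 = 1362
Step 2: Take 4/7: 1362 * 4/7 = 5448/7
Step 3: Add 24: 5448/7+24=5616/7; split 5:2 first = 5616/7*5/7 = 28080/49
Final result = 28080/49

28080/49


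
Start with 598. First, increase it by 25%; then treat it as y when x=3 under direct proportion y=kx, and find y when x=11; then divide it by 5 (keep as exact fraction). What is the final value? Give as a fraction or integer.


Start with 598.
Step 1: Increase by 25%: 598 * 125/100 = 1495/2
Step 2: Direct prop: k = (1495/2)/3; new y = k*11 = 1495/2*11/3 = 16445/6
Step 3: Divide by 5: 16445/6 / 5 = 3289/6
Final result = 3289/6

3289/6


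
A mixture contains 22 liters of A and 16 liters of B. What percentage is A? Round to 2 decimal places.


Volume of A = 22 L
Volume of B = 16 L
Total volume = 22 + 16 = 38 L
Percentage of A = (22/38) * 100
= 57.89%

57.89


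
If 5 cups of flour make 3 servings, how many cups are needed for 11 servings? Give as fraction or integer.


Original: 5 cups for 3 servings
Target servings = 11
Scaling factor = 11/3
New amount = 5 * 11/3
= 55/3
= 55/3 cups

55/3


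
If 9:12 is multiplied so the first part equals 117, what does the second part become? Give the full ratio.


Original ratio: 9:12
First term target: 117
Scale factor = 117 / 9 = 13
Multiply second term: 12 * 13 = 156
Equivalent ratio = 117:156

117:156


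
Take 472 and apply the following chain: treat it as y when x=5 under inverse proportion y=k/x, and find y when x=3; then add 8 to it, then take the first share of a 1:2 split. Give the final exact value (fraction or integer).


Start with 472.
Step 1: Inverse prop: k = (472)*5; new y = k/3 = 472*5/3 = 2360/3
Step 2: Add 8: 2360/3+8=2384/3; split 1:2 first = 2384/3*1/3 = 2384/9
Final result = 2384/9

2384/9


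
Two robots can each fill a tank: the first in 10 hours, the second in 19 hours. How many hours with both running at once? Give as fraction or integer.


Rate of A = 1/10 job per hour
Rate of B = 1/19 job per hour
Combined rate = 1/10 + 1/19
Find common denominator: (19 + 10)/(10*19) = 29/190
Combined rate = 29/190 job per hour
Time together = 1 / (29/190) = 190/29 hours

190/29


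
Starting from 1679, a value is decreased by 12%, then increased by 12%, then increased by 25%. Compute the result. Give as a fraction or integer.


Start: 1679
Step 1: decrease by 12% => multiply by 88/100
  1679 * 88/100 = 36938/25
Step 2: increase by 12% => multiply by 112/100
  36938/25 * 112/100 = 1034264/625
Step 3: increase by 25% => multiply by 125/100
  1034264/625 * 125/100 = 258566/125
Final value = 258566/125

258566/125


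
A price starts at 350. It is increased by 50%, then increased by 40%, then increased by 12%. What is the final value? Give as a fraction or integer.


Start: 350
Step 1: increase by 50% => multiply by 150/100
  350 * 150/100 = 525
Step 2: increase by 40% => multiply by 140/100
  525 * 140/100 = 735
Step 3: increase by 12% => multiply by 112/100
  735 * 112/100 = 4116/5
Final value = 4116/5

4116/5


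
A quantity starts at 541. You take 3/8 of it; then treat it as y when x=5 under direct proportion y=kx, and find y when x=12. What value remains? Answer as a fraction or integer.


Start with 541.
Step 1: Take 3/8: 541 * 3/8 = 1623/8
Step 2: Direct prop: k = (1623/8)/5; new y = k*12 = 1623/8*12/5 = 4869/10
Final result = 4869/10

4869/10


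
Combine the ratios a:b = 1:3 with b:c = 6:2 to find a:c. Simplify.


Given a:b = 1:3 and b:c = 6:2
Make b consistent. Multiply first ratio by 6: a:b = 6:18
Multiply second ratio by 3: b:c = 18:6
Now b = 18 in both, so a:b:c = 6:18:6
Therefore a:c = 6:6
Simplify by GCD: a:c = 1:1

1:1


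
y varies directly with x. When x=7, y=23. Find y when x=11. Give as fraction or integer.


Direct proportion: y = kx
Find k: k = 23/7 = 23/7
Compute y at x=11: y = 23/7 * 11
y = 253/7

253/7


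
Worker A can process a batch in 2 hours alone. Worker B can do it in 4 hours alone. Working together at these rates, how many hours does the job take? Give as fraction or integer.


Rate of A = 1/2 job per hour
Rate of B = 1/4 job per hour
Combined rate = 1/2 + 1/4
Find common denominator: (4 + 2)/(2*4) = 6/8
Combined rate = 3/4 job per hour
Time together = 1 / (3/4) = 4/3 hours

4/3


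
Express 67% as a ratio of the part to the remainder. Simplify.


Part = 67%, Remainder = 33%
Ratio = 67:33
GCD(67, 33) = 1
Simplify: 67:33 = 67:33

67:33


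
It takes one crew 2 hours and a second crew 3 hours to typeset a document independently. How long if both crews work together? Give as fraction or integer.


Rate of A = 1/2 job per hour
Rate of B = 1/3 job per hour
Combined rate = 1/2 + 1/3
Find common denominator: (3 + 2)/(2*3) = 5/6
Combined rate = 5/6 job per hour
Time together = 1 / (5/6) = 6/5 hours

6/5


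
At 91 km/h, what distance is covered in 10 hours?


Using distance = speed * time
Speed = 91 km/h
Time = 10 hours
Distance = 91 * 10
= 910 km

910


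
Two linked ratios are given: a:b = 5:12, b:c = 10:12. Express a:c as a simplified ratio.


Given a:b = 5:12 and b:c = 10:12
Make b consistent. Multiply first ratio by 10: a:b = 50:120
Multiply second ratio by 12: b:c = 120:144
Now b = 120 in both, so a:b:c = 50:120:144
Therefore a:c = 50:144
Simplify by GCD: a:c = 25:72

25:72


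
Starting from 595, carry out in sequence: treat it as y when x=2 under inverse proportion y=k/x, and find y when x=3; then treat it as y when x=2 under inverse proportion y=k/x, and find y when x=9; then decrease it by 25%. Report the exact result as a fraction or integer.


Start with 595.
Step 1: Inverse prop: k = (595)*2; new y = k/3 = 595*2/3 = 1190/3
Step 2: Inverse prop: k = (1190/3)*2; new y = k/9 = 1190/3*2/9 = 2380/27
Step 3: Decrease by 25%: 2380/27 * 75/100 = 595/9
Final result = 595/9

595/9


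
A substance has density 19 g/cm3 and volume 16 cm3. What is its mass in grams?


Using mass = density * volume
Density = 19 g/cm3
Volume = 16 cm3
Mass = 19 * 16
= 304 g

304


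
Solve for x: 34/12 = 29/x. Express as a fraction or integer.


Setting up: 34/12 = 29/x
Cross multiply: 34 * x = 12 * 29
34x = 348
x = 348/34
x = 174/17

174/17


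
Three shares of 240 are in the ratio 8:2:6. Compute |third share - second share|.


Total parts = 8 + 2 + 6 = 16
Value per part = 240 / 16 = 15
Shares: 8*15=120, 2*15=30, 6*15=90
Third share = 90, second share = 30
Difference = |90 - 30| = 60

60


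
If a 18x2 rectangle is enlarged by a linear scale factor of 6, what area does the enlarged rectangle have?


Original dimensions: 18 x 2
Enlargement factor = 6
New width = 18 * 6 = 108
New height = 2 * 6 = 12
New area = 108 * 12 = 1296

1296


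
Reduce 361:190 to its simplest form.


Find GCD(361, 190)
GCD = 19
Divide both by 19: 361/19 = 19, 190/19 = 10
Simplified ratio = 19:10

19:10


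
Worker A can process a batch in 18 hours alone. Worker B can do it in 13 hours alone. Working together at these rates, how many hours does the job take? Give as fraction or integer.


Rate of A = 1/18 job per hour
Rate of B = 1/13 job per hour
Combined rate = 1/18 + 1/13
Find common denominator: (13 + 18)/(18*13) = 31/234
Combined rate = 31/234 job per hour
Time together = 1 / (31/234) = 234/31 hours

234/31


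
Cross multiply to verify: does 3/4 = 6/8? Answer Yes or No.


Cross multiply to check 3/4 = 6/8
Left cross product: 3 * 8 = 24
Right cross product: 4 * 6 = 24
24 = 24
Equal, so proportions match => Yes

Yes


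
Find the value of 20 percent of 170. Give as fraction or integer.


Compute 20% of 170
Convert percentage: 20% = 20/100
Multiply: 170 * 20/100
= 3400/100
= 34

34


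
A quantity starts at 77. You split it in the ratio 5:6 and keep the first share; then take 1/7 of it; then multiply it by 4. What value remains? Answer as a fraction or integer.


Start with 77.
Step 1: Split 5:6, first share = 77 * 5/11 = 35
Step 2: Take 1/7: 35 * 1/7 = 5
Step 3: Multiply by 4: 5 * 4 = 20
Final result = 20

20


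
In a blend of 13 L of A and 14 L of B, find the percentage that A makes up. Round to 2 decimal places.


Volume of A = 13 L
Volume of B = 14 L
Total volume = 13 + 14 = 27 L
Percentage of A = (13/27) * 100
= 48.15%

48.15


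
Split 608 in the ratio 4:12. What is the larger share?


Total parts = 4 + 12 = 16
Value per part = 608 / 16 = 38
First share = 4 * 38 = 152
Second share = 12 * 38 = 456
Larger share = 456

456


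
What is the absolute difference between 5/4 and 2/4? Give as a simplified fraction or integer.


Simplify: 5/4 = 5/4 and 2/4 = 1/2
Find common denominator: LCD = 4
Convert: 5/4 and 2/4
Difference = |5 - 2|/4 = 3/4
Simplified = 3/4

3/4


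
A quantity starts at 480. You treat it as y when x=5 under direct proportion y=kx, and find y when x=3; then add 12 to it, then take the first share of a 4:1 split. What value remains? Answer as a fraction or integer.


Start with 480.
Step 1: Direct prop: k = (480)/5; new y = k*3 = 480*3/5 = 288
Step 2: Add 12: 288+12=300; split 4:1 first = 300*4/5 = 240
Final result = 240

240


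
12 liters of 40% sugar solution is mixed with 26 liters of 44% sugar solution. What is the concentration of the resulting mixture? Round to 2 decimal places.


Solute in mixture 1 = 40% of 12 L = 12*40/100 = 24/5 L
Solute in mixture 2 = 44% of 26 L = 26*44/100 = 286/25 L
Total solute = 24/5 + 286/25 = 406/25 L
Total volume = 12 + 26 = 38 L
Final concentration = 406/25/38 * 100 = 42.74%

42.74


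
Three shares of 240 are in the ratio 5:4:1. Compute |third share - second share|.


Total parts = 5 + 4 + 1 = 10
Value per part = 240 / 10 = 24
Shares: 5*24=120, 4*24=96, 1*24=24
Third share = 24, second share = 96
Difference = |24 - 96| = 72

72


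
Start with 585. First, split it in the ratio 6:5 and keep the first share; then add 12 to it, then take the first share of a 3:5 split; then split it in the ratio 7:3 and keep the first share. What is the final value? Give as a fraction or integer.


Start with 585.
Step 1: Split 6:5, first share = 585 * 6/11 = 3510/11
Step 2: Add 12: 3510/11+12=3642/11; split 3:5 first = 3642/11*3/8 = 5463/44
Step 3: Split 7:3, first share = 5463/44 * 7/10 = 38241/440
Final result = 38241/440

38241/440


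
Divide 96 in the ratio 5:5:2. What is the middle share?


Ratio = 5:5:2
Total parts = 5 + 5 + 2 = 12
Value per part = 96 / 12 = 8
First share = 5 * 8 = 40
Middle share = 5 * 8 = 40
Third share = 2 * 8 = 16

40


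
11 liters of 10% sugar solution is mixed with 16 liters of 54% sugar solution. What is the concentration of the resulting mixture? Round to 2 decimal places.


Solute in mixture 1 = 10% of 11 L = 11*10/100 = 11/10 L
Solute in mixture 2 = 54% of 16 L = 16*54/100 = 216/25 L
Total solute = 11/10 + 216/25 = 487/50 L
Total volume = 11 + 16 = 27 L
Final concentration = 487/50/27 * 100 = 36.07%

36.07


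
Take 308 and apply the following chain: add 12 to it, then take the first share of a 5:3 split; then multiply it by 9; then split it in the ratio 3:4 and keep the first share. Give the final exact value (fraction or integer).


Start with 308.
Step 1: Add 12: 308+12=320; split 5:3 first = 320*5/8 = 200
Step 2: Multiply by 9: 200 * 9 = 1800
Step 3: Split 3:4, first share = 1800 * 3/7 = 5400/7
Final result = 5400/7

5400/7


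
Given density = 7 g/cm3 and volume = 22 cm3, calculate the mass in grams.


Using mass = density * volume
Density = 7 g/cm3
Volume = 22 cm3
Mass = 7 * 22
= 154 g

154


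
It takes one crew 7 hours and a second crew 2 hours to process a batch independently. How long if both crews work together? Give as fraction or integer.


Rate of A = 1/7 job per hour
Rate of B = 1/2 job per hour
Combined rate = 1/7 + 1/2
Find common denominator: (2 + 7)/(7*2) = 9/14
Combined rate = 9/14 job per hour
Time together = 1 / (9/14) = 14/9 hours

14/9


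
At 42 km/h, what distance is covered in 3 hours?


Using distance = speed * time
Speed = 42 km/h
Time = 3 hours
Distance = 42 * 3
= 126 km

126


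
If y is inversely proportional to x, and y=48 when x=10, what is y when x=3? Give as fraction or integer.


Inverse proportion: y = k/x
Find k: k = 10 * 48 = 480
Compute y at x=3: y = 480/3
y = 160

160


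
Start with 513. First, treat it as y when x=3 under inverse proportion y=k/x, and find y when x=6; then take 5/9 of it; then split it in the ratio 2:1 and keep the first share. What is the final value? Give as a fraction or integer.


Start with 513.
Step 1: Inverse prop: k = (513)*3; new y = k/6 = 513*3/6 = 513/2
Step 2: Take 5/9: 513/2 * 5/9 = 285/2
Step 3: Split 2:1, first share = 285/2 * 2/3 = 95
Final result = 95

95
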